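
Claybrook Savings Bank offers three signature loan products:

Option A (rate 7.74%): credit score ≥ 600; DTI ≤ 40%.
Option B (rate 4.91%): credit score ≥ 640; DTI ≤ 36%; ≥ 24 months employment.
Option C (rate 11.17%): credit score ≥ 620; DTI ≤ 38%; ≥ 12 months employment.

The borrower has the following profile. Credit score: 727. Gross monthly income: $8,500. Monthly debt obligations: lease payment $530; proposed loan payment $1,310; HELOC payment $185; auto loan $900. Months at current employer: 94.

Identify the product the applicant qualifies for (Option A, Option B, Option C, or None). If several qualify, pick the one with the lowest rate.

Option B

Total debts = (530 + 1,310 + 185 + 900) = 2,925; DTI = 2,925/8,500 = 34.4%.
Option A: score 727 ≥ 600; DTI 34.4% ≤ 40% → qualifies.
Option B: score 727 ≥ 640; DTI 34.4% ≤ 36%; employment 94 ≥ 24 mo → qualifies.
Option C: score 727 ≥ 620; DTI 34.4% ≤ 38%; employment 94 ≥ 12 mo → qualifies.
Qualifying: Option A, Option B, Option C. Lowest rate is 4.91% → Option B.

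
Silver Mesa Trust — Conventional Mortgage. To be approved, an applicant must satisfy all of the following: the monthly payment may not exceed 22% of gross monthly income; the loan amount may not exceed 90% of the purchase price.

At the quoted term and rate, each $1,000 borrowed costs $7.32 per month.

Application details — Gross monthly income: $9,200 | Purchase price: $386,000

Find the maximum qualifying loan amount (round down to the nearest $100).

$276,500

Payment cap: 22% × $9,200 = $2,024/month.
At $7.32 per $1,000, that supports 2,024/7.32 × 1,000 ≈ $276,502 → $276,500.
LTV cap: 90% × $386,000 = $347,400 → $347,400.
Binding constraint: payment-to-income.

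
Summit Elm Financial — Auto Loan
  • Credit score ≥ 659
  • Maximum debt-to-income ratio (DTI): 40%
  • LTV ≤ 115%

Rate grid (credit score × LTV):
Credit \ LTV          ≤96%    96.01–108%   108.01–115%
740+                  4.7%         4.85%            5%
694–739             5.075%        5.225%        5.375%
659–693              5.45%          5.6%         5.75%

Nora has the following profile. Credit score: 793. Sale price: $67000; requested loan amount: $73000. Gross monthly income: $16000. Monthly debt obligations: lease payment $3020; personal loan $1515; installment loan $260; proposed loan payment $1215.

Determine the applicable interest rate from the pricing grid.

Credit score 793 ≥ 659; Total monthly debts = (3,020 + 1,515 + 260 + 1,215) = 6,010. DTI = 6,010/16,000 = 37.6% ≤ 40%
Loan-to-value = 73,000/67,000 = 109% — pass (115% max)
Row: 793 falls in 740+. Column: 109% falls in 108.01–115%. Rate = 5%.

5%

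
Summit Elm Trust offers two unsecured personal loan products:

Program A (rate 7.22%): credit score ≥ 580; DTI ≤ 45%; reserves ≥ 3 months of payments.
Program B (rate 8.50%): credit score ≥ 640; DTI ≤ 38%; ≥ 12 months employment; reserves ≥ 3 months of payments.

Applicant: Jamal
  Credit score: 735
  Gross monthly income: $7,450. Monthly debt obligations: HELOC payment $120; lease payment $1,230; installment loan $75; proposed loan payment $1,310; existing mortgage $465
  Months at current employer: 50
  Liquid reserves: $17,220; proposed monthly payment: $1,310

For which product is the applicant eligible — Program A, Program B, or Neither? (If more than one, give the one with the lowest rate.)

Total debts = (120 + 1,230 + 75 + 1,310 + 465) = 3,200; DTI = 3,200/7,450 = 43%.
Reserves = 17,220/1,310 = 13.1 months.
Program A: score 735 ≥ 580; DTI 43% ≤ 45%; reserves 13.1 ≥ 3 mo → qualifies.
Program B: score 735 ≥ 640; DTI 43% > 38%; employment 50 ≥ 12 mo; reserves 13.1 ≥ 3 mo → does not qualify.

Program A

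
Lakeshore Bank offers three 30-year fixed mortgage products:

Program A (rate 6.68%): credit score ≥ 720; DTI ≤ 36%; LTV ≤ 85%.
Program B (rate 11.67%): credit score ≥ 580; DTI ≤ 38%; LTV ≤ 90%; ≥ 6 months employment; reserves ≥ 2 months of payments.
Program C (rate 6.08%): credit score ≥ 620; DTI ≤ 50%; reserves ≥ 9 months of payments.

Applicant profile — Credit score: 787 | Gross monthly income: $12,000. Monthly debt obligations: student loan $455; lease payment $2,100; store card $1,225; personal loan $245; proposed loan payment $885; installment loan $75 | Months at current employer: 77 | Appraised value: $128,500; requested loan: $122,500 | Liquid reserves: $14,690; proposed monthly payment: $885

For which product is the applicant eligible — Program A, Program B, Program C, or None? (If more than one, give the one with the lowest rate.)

Total debts = (455 + 2,100 + 1,225 + 245 + 885 + 75) = 4,985; DTI = 4,985/12,000 = 41.5%.
LTV = 122,500/128,500 = 95.3%.
Reserves = 14,690/885 = 16.6 months.
Program A: score 787 ≥ 720; DTI 41.5% > 36%; LTV 95.3% > 85% → does not qualify.
Program B: score 787 ≥ 580; DTI 41.5% > 38%; LTV 95.3% > 90%; employment 77 ≥ 6 mo; reserves 16.6 ≥ 2 mo → does not qualify.
Program C: score 787 ≥ 620; DTI 41.5% ≤ 50%; reserves 16.6 ≥ 9 mo → qualifies.

Program C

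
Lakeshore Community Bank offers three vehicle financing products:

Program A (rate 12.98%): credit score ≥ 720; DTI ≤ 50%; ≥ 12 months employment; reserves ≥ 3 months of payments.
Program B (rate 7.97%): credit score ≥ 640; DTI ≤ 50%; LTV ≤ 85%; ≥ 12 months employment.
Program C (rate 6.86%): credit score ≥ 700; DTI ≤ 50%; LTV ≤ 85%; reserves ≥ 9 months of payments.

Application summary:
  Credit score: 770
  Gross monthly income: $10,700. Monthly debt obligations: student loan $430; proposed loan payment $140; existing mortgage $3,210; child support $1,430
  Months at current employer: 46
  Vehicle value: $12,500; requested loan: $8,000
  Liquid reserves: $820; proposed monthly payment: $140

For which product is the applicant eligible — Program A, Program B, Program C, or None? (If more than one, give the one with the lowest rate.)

Total debts = (430 + 140 + 3,210 + 1,430) = 5,210; DTI = 5,210/10,700 = 48.7%.
LTV = 8,000/12,500 = 64%.
Reserves = 820/140 = 5.9 months.
Program A: score 770 ≥ 720; DTI 48.7% ≤ 50%; employment 46 ≥ 12 mo; reserves 5.9 ≥ 3 mo → qualifies.
Program B: score 770 ≥ 640; DTI 48.7% ≤ 50%; LTV 64% ≤ 85%; employment 46 ≥ 12 mo → qualifies.
Program C: score 770 ≥ 700; DTI 48.7% ≤ 50%; LTV 64% ≤ 85%; reserves 5.9 < 9 mo → does not qualify.
Qualifying: Program A, Program B. Lowest rate is 7.97% → Program B.

Program B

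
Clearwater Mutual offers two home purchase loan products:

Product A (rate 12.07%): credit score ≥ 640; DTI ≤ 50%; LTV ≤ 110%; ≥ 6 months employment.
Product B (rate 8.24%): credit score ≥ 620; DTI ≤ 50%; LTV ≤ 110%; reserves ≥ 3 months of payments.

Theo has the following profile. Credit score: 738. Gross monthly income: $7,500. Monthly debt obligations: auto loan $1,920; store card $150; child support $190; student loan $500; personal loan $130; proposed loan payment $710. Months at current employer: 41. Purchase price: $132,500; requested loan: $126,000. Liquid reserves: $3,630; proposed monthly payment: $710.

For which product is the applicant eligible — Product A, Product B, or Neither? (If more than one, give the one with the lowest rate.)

Total debts = (1,920 + 150 + 190 + 500 + 130 + 710) = 3,600; DTI = 3,600/7,500 = 48%.
LTV = 126,000/132,500 = 95.1%.
Reserves = 3,630/710 = 5.1 months.
Product A: score 738 ≥ 640; DTI 48% ≤ 50%; LTV 95.1% ≤ 110%; employment 41 ≥ 6 mo → qualifies.
Product B: score 738 ≥ 620; DTI 48% ≤ 50%; LTV 95.1% ≤ 110%; reserves 5.1 ≥ 3 mo → qualifies.
Qualifying: Product A, Product B. Lowest rate is 8.24% → Product B.

Product B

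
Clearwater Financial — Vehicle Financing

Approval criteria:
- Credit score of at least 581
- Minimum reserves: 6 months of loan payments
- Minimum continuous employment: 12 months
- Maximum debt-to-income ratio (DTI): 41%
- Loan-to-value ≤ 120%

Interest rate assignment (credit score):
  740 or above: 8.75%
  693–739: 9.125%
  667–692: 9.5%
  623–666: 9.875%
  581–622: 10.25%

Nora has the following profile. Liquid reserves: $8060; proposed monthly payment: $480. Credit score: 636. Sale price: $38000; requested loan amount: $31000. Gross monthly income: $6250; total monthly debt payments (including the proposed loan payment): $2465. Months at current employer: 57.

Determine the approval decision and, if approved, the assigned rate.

Credit score 636 ≥ 581 (meets minimum)
LTV = 31,000/38,000 = 81.6% ≤ 120%
DTI: 2,465 ÷ 6,250 = 39.4%, within the 41% cap
Liquid reserves cover 8,060/480 = 16.8 months — ≥ 6 required
Employment 57 ≥ 12 months
All requirements met. Score 636 falls in the 623–666 tier → 9.875%.

Approved at 9.875%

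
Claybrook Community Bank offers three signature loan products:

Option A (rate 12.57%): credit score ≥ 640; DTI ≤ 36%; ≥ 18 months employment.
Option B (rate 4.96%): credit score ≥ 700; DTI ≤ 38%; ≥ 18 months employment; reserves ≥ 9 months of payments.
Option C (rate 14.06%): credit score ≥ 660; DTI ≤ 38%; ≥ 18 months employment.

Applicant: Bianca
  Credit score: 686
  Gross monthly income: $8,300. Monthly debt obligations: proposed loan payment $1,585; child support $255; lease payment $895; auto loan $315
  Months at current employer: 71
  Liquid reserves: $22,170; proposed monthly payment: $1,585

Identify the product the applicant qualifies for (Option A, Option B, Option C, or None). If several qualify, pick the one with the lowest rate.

Total debts = (1,585 + 255 + 895 + 315) = 3,050; DTI = 3,050/8,300 = 36.7%.
Reserves = 22,170/1,585 = 14.0 months.
Option A: score 686 ≥ 640; DTI 36.7% > 36%; employment 71 ≥ 18 mo → does not qualify.
Option B: score 686 < 700; DTI 36.7% ≤ 38%; employment 71 ≥ 18 mo; reserves 14.0 ≥ 9 mo → does not qualify.
Option C: score 686 ≥ 660; DTI 36.7% ≤ 38%; employment 71 ≥ 18 mo → qualifies.

Option C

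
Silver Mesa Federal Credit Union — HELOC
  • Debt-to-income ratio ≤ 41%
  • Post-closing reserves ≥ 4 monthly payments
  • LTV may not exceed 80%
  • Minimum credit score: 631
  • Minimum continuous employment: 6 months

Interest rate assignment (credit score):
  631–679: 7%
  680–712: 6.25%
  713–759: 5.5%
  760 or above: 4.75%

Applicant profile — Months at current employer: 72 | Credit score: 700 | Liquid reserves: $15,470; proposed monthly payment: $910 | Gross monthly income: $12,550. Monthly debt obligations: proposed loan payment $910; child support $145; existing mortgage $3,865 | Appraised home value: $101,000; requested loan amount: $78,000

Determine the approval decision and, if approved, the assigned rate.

Credit score 700 ≥ 631 (meets minimum)
Total monthly debts = (910 + 145 + 3,865) = 4,920. Debt-to-income = 4,920/12,550 = 39.2% — meets 41% limit
Employment 72 ≥ 6 months
Liquid reserves cover 15,470/910 = 17.0 months — ≥ 4 required
Loan-to-value = 78,000/101,000 = 77.2% — pass (80% max)
All requirements met. Score 700 falls in the 680–712 tier → 6.25%.

Approved at 6.25%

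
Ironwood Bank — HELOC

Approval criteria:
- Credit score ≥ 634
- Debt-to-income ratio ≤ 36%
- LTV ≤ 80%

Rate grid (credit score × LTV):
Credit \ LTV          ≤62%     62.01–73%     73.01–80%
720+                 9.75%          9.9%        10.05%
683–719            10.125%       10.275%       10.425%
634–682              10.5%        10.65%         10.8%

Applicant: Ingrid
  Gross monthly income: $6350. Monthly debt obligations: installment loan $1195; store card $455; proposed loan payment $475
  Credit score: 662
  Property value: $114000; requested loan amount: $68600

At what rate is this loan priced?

Credit score 662 ≥ 634; Total monthly debts = (1,195 + 455 + 475) = 2,125. DTI = 2,125/6,350 = 33.5% ≤ 36%
LTV: 68,600 ÷ 114,000 = 60.2%, within 80% cap
Row: 662 falls in 634–682. Column: 60.2% falls in ≤62%. Rate = 10.5%.

10.5%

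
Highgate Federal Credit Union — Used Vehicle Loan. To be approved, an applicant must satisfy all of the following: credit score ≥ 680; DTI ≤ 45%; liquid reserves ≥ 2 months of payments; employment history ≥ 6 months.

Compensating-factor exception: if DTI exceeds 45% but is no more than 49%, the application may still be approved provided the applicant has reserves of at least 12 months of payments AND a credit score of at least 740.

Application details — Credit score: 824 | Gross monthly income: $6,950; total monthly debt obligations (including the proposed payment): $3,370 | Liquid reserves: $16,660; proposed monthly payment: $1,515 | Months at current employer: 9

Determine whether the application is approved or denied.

Denied

Credit score 824 ≥ 680 (meets base)
DTI: 3,370 ÷ 6,950 = 48.5%, over the 45% base limit.
Liquid reserves cover 16,660/1,515 = 11.0 months — ≥ 2 required
Employment 9 ≥ 6 months
DTI 48.5% is within the 45%–49% exception band; checking compensating factors.
Override check — reserves: 11.0 mo (short of 12); score: 824 (ok).
Override conditions not both satisfied; exception does not apply.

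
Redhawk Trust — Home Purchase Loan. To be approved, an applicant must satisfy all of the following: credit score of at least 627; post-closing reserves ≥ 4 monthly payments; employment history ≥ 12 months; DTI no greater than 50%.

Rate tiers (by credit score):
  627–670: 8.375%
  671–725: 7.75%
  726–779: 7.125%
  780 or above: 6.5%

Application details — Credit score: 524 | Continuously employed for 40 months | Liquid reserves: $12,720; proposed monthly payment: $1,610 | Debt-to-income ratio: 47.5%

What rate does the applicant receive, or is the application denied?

Credit score 524 < 627 (below minimum)
Liquid reserves cover 12,720/1,610 = 7.9 months — ≥ 4 required
Employment 40 ≥ 12 months
DTI 47.5% is within the 50% limit
Not all requirements met → denied.

Denied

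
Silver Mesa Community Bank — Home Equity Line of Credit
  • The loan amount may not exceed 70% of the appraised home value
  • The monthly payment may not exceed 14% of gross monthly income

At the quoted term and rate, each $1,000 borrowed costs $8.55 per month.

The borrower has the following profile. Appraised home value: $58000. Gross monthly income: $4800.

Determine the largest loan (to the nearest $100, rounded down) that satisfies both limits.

$40,600

Payment cap: 14% × $4,800 = $672/month.
At $8.55 per $1,000, that supports 672/8.55 × 1,000 ≈ $78,596 → $78,500.
LTV cap: 70% × $58,000 = $40,600 → $40,600.
Binding constraint: loan-to-value.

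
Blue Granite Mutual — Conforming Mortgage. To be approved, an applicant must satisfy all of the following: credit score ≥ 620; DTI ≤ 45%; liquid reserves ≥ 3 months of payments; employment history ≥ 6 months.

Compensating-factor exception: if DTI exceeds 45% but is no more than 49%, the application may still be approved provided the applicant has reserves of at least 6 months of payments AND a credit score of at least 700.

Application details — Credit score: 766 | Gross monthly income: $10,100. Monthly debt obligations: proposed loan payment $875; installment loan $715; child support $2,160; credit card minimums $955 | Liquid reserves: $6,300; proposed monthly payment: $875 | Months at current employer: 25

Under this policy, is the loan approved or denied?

Approved

Credit score 766 ≥ 620 (meets base)
Total debts = (875 + 715 + 2,160 + 955) = 4,705. DTI: 4,705 ÷ 10,100 = 46.6%, over the 45% base limit.
Liquid reserves cover 6,300/875 = 7.2 months — ≥ 3 required
Employment 25 ≥ 6 months
DTI 46.6% is within the 45%–49% exception band; checking compensating factors.
Override check — reserves: 7.2 mo (ok); score: 766 (ok).
Both compensating conditions met → exception applies.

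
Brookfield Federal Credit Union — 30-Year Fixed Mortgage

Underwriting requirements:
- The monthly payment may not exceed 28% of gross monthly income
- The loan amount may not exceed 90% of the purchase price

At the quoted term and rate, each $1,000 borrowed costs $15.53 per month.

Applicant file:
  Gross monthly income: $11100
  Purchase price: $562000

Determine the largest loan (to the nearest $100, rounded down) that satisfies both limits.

$200,100

Payment cap: 28% × $11,100 = $3,108/month.
At $15.53 per $1,000, that supports 3,108/15.53 × 1,000 ≈ $200,128 → $200,100.
LTV cap: 90% × $562,000 = $505,800 → $505,800.
Binding constraint: payment-to-income.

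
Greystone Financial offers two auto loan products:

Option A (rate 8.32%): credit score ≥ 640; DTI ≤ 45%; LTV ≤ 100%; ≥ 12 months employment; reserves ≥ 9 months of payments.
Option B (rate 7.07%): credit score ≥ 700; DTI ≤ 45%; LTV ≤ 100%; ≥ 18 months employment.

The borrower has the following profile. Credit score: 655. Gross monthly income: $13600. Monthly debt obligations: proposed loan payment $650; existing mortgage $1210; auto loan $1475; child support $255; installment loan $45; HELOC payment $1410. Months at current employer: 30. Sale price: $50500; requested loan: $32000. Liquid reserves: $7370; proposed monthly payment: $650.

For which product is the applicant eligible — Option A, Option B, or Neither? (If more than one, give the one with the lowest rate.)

Option A

Total debts = (650 + 1,210 + 1,475 + 255 + 45 + 1,410) = 5,045; DTI = 5,045/13,600 = 37.1%.
LTV = 32,000/50,500 = 63.4%.
Reserves = 7,370/650 = 11.3 months.
Option A: score 655 ≥ 640; DTI 37.1% ≤ 45%; LTV 63.4% ≤ 100%; employment 30 ≥ 12 mo; reserves 11.3 ≥ 9 mo → qualifies.
Option B: score 655 < 700; DTI 37.1% ≤ 45%; LTV 63.4% ≤ 100%; employment 30 ≥ 18 mo → does not qualify.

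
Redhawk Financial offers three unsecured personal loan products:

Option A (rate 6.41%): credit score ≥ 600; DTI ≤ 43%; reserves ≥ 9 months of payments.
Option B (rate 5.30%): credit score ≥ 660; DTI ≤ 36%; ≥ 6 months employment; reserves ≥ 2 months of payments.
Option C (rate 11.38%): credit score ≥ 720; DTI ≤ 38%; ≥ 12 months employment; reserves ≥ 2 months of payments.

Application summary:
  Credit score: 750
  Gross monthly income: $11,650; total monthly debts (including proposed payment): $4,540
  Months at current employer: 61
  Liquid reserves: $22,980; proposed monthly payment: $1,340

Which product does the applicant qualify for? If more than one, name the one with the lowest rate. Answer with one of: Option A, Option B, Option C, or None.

Option A

DTI = 4,540/11,650 = 39%.
Reserves = 22,980/1,340 = 17.1 months.
Option A: score 750 ≥ 600; DTI 39% ≤ 43%; reserves 17.1 ≥ 9 mo → qualifies.
Option B: score 750 ≥ 660; DTI 39% > 36%; employment 61 ≥ 6 mo; reserves 17.1 ≥ 2 mo → does not qualify.
Option C: score 750 ≥ 720; DTI 39% > 38%; employment 61 ≥ 12 mo; reserves 17.1 ≥ 2 mo → does not qualify.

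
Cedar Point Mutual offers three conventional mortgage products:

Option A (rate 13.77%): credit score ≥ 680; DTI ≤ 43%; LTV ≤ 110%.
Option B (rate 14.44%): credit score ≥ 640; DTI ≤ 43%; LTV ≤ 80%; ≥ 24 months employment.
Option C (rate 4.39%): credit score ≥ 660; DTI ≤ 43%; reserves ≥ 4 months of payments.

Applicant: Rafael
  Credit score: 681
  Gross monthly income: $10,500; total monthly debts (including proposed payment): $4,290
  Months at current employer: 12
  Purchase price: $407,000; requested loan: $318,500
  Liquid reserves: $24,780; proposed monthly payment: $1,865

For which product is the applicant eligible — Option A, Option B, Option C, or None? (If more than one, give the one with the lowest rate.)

Option C

DTI = 4,290/10,500 = 40.9%.
LTV = 318,500/407,000 = 78.3%.
Reserves = 24,780/1,865 = 13.3 months.
Option A: score 681 ≥ 680; DTI 40.9% ≤ 43%; LTV 78.3% ≤ 110% → qualifies.
Option B: score 681 ≥ 640; DTI 40.9% ≤ 43%; LTV 78.3% ≤ 80%; employment 12 < 24 mo → does not qualify.
Option C: score 681 ≥ 660; DTI 40.9% ≤ 43%; reserves 13.3 ≥ 4 mo → qualifies.
Qualifying: Option A, Option C. Lowest rate is 4.39% → Option C.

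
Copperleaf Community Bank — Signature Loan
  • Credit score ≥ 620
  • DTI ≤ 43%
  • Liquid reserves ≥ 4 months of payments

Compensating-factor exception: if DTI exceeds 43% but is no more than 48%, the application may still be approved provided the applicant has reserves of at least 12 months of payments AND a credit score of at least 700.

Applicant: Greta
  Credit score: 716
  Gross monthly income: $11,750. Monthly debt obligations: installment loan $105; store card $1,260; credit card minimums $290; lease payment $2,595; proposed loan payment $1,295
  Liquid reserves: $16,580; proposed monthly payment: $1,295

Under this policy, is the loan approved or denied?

Credit score 716 ≥ 620 (meets base)
Total debts = (105 + 1,260 + 290 + 2,595 + 1,295) = 5,545. DTI: 5,545 ÷ 11,750 = 47.2%, over the 43% base limit.
Reserves: 16,580 ÷ 1,295 = 12.8 months (meets 4-month minimum)
47.2% falls in the override range (43%–48%), so the compensating-factor test applies.
Reserves 12.8 ≥ 12 months; credit score 716 ≥ 700.
Both compensating conditions met → exception applies.

Approved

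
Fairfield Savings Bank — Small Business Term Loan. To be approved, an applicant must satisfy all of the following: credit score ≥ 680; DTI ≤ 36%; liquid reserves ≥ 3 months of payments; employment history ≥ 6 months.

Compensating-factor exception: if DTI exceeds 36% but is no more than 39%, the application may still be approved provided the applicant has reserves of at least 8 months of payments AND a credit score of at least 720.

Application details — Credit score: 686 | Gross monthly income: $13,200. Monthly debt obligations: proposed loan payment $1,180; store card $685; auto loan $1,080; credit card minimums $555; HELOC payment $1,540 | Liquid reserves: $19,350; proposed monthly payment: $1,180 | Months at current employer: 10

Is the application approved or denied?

Credit score 686 ≥ 680 (meets base)
Total debts = (1,180 + 685 + 1,080 + 555 + 1,540) = 5,040. DTI = 5,040/13,200 = 38.2% > 36% — standard DTI limit exceeded.
Reserves = 19,350/1,180 = 16.4 months ≥ 3
Employment 10 ≥ 6 months
DTI 38.2% is within the 36%–39% exception band; checking compensating factors.
Override check — reserves: 16.4 mo (ok); score: 686 (below 720).
Override conditions not both satisfied; exception does not apply.

Denied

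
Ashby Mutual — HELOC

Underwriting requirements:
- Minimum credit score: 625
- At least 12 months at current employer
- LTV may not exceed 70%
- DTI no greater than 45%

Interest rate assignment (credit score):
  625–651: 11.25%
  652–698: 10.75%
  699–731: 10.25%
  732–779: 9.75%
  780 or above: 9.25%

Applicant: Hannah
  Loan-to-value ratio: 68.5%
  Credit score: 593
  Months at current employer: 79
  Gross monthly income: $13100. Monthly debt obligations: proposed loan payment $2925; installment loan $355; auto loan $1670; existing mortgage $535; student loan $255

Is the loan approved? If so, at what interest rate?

Credit score 593 < 625 (below minimum)
Total monthly debts = (2,925 + 355 + 1,670 + 535 + 255) = 5,740. Debt-to-income = 5,740/13,100 = 43.8% — meets 45% limit
LTV 68.5% ≤ 70%
Employment 79 ≥ 12 months
Not all requirements met → denied.

Denied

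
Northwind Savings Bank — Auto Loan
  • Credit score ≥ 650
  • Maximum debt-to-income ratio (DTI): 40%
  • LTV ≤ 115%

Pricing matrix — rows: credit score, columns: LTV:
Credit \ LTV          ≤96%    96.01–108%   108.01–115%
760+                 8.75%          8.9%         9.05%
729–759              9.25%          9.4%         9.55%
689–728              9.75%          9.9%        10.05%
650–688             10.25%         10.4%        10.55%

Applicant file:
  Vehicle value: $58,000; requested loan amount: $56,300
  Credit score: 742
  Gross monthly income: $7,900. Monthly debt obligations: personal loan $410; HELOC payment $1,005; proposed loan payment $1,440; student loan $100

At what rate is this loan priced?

Credit score 742 ≥ 650; Total monthly debts = (410 + 1,005 + 1,440 + 100) = 2,955. Debt-to-income = 2,955/7,900 = 37.4% — meets 40% limit
Loan-to-value = 56,300/58,000 = 97.1% — pass (115% max)
Row: 742 falls in 729–759. Column: 97.1% falls in 96.01–108%. Rate = 9.4%.

9.4%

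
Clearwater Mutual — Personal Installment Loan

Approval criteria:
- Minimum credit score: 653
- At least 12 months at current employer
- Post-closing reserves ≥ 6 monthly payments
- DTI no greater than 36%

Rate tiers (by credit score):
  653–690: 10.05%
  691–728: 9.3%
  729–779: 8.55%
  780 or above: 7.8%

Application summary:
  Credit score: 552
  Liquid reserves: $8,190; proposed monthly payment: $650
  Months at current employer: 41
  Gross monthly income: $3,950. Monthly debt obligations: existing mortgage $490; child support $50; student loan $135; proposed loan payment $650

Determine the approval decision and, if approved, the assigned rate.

Denied

Credit score 552 < 653 (below minimum)
Employment 41 ≥ 12 months
Reserves = 8,190/650 = 12.6 months ≥ 6
Total monthly debts = (490 + 50 + 135 + 650) = 1,325. Debt-to-income = 1,325/3,950 = 33.5% — meets 36% limit
Not all requirements met → denied.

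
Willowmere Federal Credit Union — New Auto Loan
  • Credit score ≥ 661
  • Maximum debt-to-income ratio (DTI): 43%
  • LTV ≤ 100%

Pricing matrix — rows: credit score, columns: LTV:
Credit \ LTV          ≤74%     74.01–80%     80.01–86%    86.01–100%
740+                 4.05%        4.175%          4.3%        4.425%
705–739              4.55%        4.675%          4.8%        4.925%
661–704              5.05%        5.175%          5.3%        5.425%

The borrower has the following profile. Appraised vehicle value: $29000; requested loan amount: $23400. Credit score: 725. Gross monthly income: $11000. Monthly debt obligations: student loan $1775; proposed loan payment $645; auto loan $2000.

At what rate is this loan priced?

Credit score 725 ≥ 661; Total monthly debts = (1,775 + 645 + 2,000) = 4,420. Debt-to-income = 4,420/11,000 = 40.2% — meets 43% limit
LTV = 23,400/29,000 = 80.7% ≤ 100%
Row: 725 falls in 705–739. Column: 80.7% falls in 80.01–86%. Rate = 4.8%.

4.8%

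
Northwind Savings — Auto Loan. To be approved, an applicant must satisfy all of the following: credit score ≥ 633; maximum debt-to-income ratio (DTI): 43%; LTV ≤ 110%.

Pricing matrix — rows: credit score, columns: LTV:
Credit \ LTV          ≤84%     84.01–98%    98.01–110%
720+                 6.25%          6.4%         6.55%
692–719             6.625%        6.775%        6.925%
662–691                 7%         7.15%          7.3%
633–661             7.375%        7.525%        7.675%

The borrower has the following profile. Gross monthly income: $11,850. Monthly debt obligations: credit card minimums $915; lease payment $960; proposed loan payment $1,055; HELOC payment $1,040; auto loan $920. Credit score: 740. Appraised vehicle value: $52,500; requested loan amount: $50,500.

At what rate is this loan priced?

Credit score 740 ≥ 633; Total monthly debts = (915 + 960 + 1,055 + 1,040 + 920) = 4,890. DTI = 4,890/11,850 = 41.3% ≤ 43%
LTV: 50,500 ÷ 52,500 = 96.2%, within 110% cap
Credit 740 → row 720+; LTV 96.2% → column 84.01–98%. Grid cell → 6.4%.

6.4%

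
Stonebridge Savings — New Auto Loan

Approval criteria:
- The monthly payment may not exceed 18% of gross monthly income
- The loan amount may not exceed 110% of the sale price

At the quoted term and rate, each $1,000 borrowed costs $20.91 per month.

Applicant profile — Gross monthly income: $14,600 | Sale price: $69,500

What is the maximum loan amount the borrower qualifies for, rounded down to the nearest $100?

Payment cap: 18% × $14,600 = $2,628/month.
At $20.91 per $1,000, that supports 2,628/20.91 × 1,000 ≈ $125,681 → $125,600.
LTV cap: 110% × $69,500 = $76,450 → $76,400.
Binding constraint: loan-to-value.

$76,400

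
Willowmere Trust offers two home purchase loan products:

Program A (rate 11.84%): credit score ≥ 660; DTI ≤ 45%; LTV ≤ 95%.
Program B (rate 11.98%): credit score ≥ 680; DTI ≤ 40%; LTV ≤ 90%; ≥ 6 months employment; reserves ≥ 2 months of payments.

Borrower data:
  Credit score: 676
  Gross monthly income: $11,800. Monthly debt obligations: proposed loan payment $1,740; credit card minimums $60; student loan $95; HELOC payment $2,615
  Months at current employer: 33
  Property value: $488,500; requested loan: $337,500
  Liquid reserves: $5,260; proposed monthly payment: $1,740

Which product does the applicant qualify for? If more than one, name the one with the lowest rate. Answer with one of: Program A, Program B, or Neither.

Total debts = (1,740 + 60 + 95 + 2,615) = 4,510; DTI = 4,510/11,800 = 38.2%.
LTV = 337,500/488,500 = 69.1%.
Reserves = 5,260/1,740 = 3.0 months.
Program A: score 676 ≥ 660; DTI 38.2% ≤ 45%; LTV 69.1% ≤ 95% → qualifies.
Program B: score 676 < 680; DTI 38.2% ≤ 40%; LTV 69.1% ≤ 90%; employment 33 ≥ 6 mo; reserves 3.0 ≥ 2 mo → does not qualify.

Program A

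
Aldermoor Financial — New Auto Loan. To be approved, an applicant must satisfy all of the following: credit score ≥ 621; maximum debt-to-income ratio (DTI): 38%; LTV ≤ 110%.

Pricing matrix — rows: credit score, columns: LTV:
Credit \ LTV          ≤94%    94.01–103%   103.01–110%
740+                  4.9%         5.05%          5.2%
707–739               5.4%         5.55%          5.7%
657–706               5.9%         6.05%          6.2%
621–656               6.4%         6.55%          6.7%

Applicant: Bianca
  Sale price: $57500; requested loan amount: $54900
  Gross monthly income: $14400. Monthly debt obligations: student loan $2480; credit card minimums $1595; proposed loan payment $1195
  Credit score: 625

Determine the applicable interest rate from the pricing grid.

Credit score 625 ≥ 621; Total monthly debts = (2,480 + 1,595 + 1,195) = 5,270. DTI: 5,270 ÷ 14,400 = 36.6%, within the 38% cap
LTV = 54,900/57,500 = 95.5% ≤ 110%
Credit 625 → row 621–656; LTV 95.5% → column 94.01–103%. Grid cell → 6.55%.

6.55%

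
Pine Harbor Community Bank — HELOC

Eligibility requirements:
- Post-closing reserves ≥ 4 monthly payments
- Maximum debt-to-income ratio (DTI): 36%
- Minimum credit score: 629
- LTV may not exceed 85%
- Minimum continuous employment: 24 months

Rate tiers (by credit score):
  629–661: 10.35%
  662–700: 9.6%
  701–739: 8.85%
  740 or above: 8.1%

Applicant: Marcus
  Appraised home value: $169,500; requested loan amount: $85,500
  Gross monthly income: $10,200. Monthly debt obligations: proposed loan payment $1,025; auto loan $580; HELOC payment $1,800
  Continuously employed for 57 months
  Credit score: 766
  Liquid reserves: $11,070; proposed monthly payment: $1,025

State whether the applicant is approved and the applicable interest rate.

Approved at 8.1%

Credit score 766 ≥ 629 (meets minimum)
LTV: 85,500 ÷ 169,500 = 50.4%, within 85% cap
Total monthly debts = (1,025 + 580 + 1,800) = 3,405. DTI = 3,405/10,200 = 33.4% ≤ 36%
Reserves = 11,070/1,025 = 10.8 months ≥ 4
Employment 57 ≥ 24 months
All requirements met. Score 766 falls in the 740 or above tier → 8.1%.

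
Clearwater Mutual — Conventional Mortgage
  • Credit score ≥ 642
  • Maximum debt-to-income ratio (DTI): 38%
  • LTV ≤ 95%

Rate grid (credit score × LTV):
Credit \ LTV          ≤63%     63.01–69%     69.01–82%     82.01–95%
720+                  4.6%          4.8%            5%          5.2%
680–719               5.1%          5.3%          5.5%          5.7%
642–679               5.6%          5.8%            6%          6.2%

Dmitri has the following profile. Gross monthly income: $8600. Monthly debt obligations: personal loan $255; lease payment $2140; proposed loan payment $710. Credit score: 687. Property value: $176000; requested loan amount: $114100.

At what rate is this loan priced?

Credit score 687 ≥ 642; Total monthly debts = (255 + 2,140 + 710) = 3,105. DTI = 3,105/8,600 = 36.1% ≤ 38%
LTV = 114,100/176,000 = 64.8% ≤ 95%
Score 687 is in the 680–719 band; LTV 64.8% is in the 63.01–69% band → 5.3%.

5.3%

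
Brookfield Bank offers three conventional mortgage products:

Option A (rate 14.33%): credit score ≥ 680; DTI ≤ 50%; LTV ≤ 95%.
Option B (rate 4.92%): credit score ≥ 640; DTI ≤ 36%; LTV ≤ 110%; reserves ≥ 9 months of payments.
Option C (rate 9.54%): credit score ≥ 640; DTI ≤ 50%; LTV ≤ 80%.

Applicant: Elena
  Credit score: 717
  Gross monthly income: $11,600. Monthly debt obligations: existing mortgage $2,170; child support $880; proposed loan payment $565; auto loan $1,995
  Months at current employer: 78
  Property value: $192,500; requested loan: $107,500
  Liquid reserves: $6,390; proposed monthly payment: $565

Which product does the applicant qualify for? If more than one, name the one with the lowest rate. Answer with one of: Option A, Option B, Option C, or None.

Option C

Total debts = (2,170 + 880 + 565 + 1,995) = 5,610; DTI = 5,610/11,600 = 48.4%.
LTV = 107,500/192,500 = 55.8%.
Reserves = 6,390/565 = 11.3 months.
Option A: score 717 ≥ 680; DTI 48.4% ≤ 50%; LTV 55.8% ≤ 95% → qualifies.
Option B: score 717 ≥ 640; DTI 48.4% > 36%; LTV 55.8% ≤ 110%; reserves 11.3 ≥ 9 mo → does not qualify.
Option C: score 717 ≥ 640; DTI 48.4% ≤ 50%; LTV 55.8% ≤ 80% → qualifies.
Qualifying: Option A, Option C. Lowest rate is 9.54% → Option C.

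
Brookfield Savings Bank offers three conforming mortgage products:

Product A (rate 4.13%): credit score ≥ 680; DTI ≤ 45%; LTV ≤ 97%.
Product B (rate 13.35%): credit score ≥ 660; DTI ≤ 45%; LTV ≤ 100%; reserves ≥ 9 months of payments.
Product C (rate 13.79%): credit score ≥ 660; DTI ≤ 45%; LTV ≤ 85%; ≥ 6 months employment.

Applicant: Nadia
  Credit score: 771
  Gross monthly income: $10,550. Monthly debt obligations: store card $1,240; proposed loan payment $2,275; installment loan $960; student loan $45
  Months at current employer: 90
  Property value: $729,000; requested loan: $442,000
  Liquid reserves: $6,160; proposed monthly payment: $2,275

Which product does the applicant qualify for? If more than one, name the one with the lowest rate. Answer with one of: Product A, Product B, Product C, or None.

Product A

Total debts = (1,240 + 2,275 + 960 + 45) = 4,520; DTI = 4,520/10,550 = 42.8%.
LTV = 442,000/729,000 = 60.6%.
Reserves = 6,160/2,275 = 2.7 months.
Product A: score 771 ≥ 680; DTI 42.8% ≤ 45%; LTV 60.6% ≤ 97% → qualifies.
Product B: score 771 ≥ 660; DTI 42.8% ≤ 45%; LTV 60.6% ≤ 100%; reserves 2.7 < 9 mo → does not qualify.
Product C: score 771 ≥ 660; DTI 42.8% ≤ 45%; LTV 60.6% ≤ 85%; employment 90 ≥ 6 mo → qualifies.
Qualifying: Product A, Product C. Lowest rate is 4.13% → Product A.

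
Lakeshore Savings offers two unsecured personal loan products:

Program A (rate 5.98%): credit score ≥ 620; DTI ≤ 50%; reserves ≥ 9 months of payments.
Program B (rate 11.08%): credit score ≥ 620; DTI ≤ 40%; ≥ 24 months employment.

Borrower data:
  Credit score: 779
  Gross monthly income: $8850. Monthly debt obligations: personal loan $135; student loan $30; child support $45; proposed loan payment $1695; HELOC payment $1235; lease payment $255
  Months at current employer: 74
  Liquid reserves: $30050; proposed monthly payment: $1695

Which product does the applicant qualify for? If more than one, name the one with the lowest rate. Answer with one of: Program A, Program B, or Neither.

Total debts = (135 + 30 + 45 + 1,695 + 1,235 + 255) = 3,395; DTI = 3,395/8,850 = 38.4%.
Reserves = 30,050/1,695 = 17.7 months.
Program A: score 779 ≥ 620; DTI 38.4% ≤ 50%; reserves 17.7 ≥ 9 mo → qualifies.
Program B: score 779 ≥ 620; DTI 38.4% ≤ 40%; employment 74 ≥ 24 mo → qualifies.
Qualifying: Program A, Program B. Lowest rate is 5.98% → Program A.

Program A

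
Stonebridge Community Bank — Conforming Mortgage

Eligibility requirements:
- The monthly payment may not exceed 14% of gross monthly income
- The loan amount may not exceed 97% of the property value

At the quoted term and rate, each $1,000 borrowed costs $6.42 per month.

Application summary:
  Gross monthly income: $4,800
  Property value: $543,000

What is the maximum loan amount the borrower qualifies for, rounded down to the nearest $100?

Payment cap: 14% × $4,800 = $672/month.
At $6.42 per $1,000, that supports 672/6.42 × 1,000 ≈ $104,672 → $104,600.
LTV cap: 97% × $543,000 = $526,710 → $526,700.
Binding constraint: payment-to-income.

$104,600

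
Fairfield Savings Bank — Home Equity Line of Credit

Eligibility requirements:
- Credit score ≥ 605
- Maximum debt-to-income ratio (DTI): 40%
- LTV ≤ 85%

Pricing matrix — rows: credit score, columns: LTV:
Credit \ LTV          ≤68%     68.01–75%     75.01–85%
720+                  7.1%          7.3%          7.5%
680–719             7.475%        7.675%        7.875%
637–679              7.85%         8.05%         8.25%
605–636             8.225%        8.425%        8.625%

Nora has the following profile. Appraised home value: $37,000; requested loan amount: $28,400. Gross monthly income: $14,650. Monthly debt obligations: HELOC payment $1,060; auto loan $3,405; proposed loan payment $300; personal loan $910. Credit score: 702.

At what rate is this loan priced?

Credit score 702 ≥ 605; Total monthly debts = (1,060 + 3,405 + 300 + 910) = 5,675. Debt-to-income = 5,675/14,650 = 38.7% — meets 40% limit
LTV: 28,400 ÷ 37,000 = 76.8%, within 85% cap
Credit 702 → row 680–719; LTV 76.8% → column 75.01–85%. Grid cell → 7.875%.

7.875%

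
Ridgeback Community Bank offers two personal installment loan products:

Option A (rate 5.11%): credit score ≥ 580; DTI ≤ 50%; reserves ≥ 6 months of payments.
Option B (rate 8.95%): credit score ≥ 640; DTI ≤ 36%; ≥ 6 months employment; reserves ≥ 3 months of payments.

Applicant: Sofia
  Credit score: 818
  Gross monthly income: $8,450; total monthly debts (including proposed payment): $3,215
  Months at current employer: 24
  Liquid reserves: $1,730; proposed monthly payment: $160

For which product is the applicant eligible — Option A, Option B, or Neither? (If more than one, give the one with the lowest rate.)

DTI = 3,215/8,450 = 38%.
Reserves = 1,730/160 = 10.8 months.
Option A: score 818 ≥ 580; DTI 38% ≤ 50%; reserves 10.8 ≥ 6 mo → qualifies.
Option B: score 818 ≥ 640; DTI 38% > 36%; employment 24 ≥ 6 mo; reserves 10.8 ≥ 3 mo → does not qualify.

Option A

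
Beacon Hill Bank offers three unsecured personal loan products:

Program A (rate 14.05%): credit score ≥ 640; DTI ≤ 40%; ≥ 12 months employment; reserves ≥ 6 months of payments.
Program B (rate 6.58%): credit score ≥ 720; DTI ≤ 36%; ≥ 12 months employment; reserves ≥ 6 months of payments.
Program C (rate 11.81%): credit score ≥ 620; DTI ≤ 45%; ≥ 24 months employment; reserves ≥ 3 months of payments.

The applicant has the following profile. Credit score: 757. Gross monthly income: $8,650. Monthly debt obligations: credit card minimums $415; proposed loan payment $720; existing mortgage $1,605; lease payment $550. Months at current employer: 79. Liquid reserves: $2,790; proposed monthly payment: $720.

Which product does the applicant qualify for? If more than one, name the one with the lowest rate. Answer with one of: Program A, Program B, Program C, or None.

Program C

Total debts = (415 + 720 + 1,605 + 550) = 3,290; DTI = 3,290/8,650 = 38%.
Reserves = 2,790/720 = 3.9 months.
Program A: score 757 ≥ 640; DTI 38% ≤ 40%; employment 79 ≥ 12 mo; reserves 3.9 < 6 mo → does not qualify.
Program B: score 757 ≥ 720; DTI 38% > 36%; employment 79 ≥ 12 mo; reserves 3.9 < 6 mo → does not qualify.
Program C: score 757 ≥ 620; DTI 38% ≤ 45%; employment 79 ≥ 24 mo; reserves 3.9 ≥ 3 mo → qualifies.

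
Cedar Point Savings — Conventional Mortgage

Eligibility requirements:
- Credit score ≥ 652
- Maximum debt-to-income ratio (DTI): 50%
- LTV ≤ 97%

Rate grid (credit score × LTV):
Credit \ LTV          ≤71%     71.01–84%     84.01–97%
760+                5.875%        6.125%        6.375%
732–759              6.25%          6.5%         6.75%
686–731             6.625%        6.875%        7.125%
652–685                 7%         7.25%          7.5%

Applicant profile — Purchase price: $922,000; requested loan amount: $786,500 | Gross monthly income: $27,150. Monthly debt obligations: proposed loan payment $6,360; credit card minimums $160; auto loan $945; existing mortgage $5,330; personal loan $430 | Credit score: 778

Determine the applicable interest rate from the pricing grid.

Credit score 778 ≥ 652; Total monthly debts = (6,360 + 160 + 945 + 5,330 + 430) = 13,225. Debt-to-income = 13,225/27,150 = 48.7% — meets 50% limit
LTV: 786,500 ÷ 922,000 = 85.3%, within 97% cap
Score 778 is in the 760+ band; LTV 85.3% is in the 84.01–97% band → 6.375%.

6.375%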